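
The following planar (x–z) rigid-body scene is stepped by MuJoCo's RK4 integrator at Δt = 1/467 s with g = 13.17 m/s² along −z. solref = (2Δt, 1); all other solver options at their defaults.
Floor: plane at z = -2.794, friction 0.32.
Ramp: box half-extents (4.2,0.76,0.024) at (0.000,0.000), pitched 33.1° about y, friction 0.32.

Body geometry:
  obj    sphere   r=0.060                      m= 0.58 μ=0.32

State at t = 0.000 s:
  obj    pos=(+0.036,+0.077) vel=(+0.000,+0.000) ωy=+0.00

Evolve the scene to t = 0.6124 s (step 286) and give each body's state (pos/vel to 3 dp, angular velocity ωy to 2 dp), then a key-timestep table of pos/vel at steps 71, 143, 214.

State at t = 0.6124 s:
  obj    pos=(+0.843,-0.449) vel=(+2.636,-1.718) ωy=+52.43

Key-timestep trajectory:
   step    t(s)  obj.x    obj.z    obj.vx   obj.vz 
     71  0.1520   +0.086  +0.044  +0.654  -0.427
    143  0.3062   +0.238  -0.055  +1.318  -0.859
    214  0.4582   +0.488  -0.218  +1.972  -1.286


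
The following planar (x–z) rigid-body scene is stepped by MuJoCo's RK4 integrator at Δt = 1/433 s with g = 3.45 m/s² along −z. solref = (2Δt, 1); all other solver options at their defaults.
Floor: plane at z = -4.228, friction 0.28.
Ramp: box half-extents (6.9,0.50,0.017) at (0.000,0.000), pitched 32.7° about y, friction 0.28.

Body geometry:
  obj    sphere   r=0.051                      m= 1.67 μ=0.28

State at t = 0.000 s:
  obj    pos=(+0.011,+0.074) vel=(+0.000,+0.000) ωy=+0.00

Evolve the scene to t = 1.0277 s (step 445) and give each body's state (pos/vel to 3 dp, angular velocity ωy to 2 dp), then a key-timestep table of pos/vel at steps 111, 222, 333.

State at t = 1.0277 s:
  obj    pos=(+0.603,-0.306) vel=(+1.151,-0.739) ωy=+26.82

Key-timestep trajectory:
   step    t(s)  obj.x    obj.z    obj.vx   obj.vz 
    111  0.2564   +0.048  +0.050  +0.287  -0.184
    222  0.5127   +0.158  -0.021  +0.574  -0.369
    333  0.7691   +0.342  -0.139  +0.862  -0.553


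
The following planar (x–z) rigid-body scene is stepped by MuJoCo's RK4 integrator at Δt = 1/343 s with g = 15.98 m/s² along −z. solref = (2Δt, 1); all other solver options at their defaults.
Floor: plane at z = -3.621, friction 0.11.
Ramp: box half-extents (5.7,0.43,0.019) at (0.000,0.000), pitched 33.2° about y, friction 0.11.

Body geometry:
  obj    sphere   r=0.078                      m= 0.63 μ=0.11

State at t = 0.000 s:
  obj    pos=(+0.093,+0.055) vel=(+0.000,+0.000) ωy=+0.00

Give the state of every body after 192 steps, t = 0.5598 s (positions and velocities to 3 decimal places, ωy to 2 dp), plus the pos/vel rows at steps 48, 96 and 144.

State at t = 0.5598 s:
  obj    pos=(+1.047,-0.569) vel=(+3.383,-2.283) ωy=+26.18

Key-timestep trajectory:
   step    t(s)  obj.x    obj.z    obj.vx   obj.vz 
     48  0.1399   +0.153  +0.016  +0.848  -0.566
     96  0.2799   +0.332  -0.101  +1.708  -1.110
    144  0.4198   +0.630  -0.296  +2.583  -1.623


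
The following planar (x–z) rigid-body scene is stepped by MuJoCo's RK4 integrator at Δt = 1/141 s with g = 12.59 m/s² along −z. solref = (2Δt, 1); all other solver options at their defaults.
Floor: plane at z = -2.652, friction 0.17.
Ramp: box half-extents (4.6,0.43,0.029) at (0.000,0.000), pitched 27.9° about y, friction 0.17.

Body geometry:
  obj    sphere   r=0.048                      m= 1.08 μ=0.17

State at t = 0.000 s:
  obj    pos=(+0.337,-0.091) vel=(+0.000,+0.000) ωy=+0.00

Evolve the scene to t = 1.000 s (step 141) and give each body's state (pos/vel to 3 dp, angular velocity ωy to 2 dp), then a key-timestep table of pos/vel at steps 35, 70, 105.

State at t = 1.000 s:
  obj    pos=(+2.197,-1.076) vel=(+3.719,-1.969) ωy=+87.63

Key-timestep trajectory:
   step    t(s)  obj.x    obj.z    obj.vx   obj.vz 
     35  0.2482   +0.452  -0.152  +0.924  -0.489
     70  0.4965   +0.795  -0.334  +1.847  -0.978
    105  0.7447   +1.368  -0.637  +2.770  -1.467


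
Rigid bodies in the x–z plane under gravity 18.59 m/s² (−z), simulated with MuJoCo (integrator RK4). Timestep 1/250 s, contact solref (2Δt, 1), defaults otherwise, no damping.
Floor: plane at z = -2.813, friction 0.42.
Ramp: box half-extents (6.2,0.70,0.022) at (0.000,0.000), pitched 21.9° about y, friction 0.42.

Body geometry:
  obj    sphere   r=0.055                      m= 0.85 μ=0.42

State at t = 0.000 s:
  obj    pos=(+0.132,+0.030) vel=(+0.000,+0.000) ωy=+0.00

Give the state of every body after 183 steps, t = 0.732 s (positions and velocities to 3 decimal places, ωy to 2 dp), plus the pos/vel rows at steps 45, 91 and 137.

State at t = 0.732 s:
  obj    pos=(+1.363,-0.465) vel=(+3.364,-1.352) ωy=+65.91

Key-timestep trajectory:
   step    t(s)  obj.x    obj.z    obj.vx   obj.vz 
     45  0.1800   +0.206  +0.000  +0.827  -0.333
     91  0.3640   +0.436  -0.092  +1.673  -0.672
    137  0.5480   +0.822  -0.247  +2.518  -1.012


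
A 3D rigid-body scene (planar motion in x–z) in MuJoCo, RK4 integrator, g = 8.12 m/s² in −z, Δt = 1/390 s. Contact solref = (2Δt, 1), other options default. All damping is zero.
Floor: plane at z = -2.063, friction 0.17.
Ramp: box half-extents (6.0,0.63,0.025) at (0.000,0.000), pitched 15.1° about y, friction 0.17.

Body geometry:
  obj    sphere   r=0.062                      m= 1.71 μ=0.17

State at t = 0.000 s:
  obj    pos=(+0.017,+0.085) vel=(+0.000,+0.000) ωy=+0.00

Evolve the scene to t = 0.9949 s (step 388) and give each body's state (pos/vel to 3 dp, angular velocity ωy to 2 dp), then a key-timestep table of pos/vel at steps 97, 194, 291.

State at t = 0.9949 s:
  obj    pos=(+0.739,-0.109) vel=(+1.451,-0.392) ωy=+24.24

Key-timestep trajectory:
   step    t(s)  obj.x    obj.z    obj.vx   obj.vz 
     97  0.2487   +0.062  +0.073  +0.363  -0.098
    194  0.4974   +0.198  +0.037  +0.726  -0.196
    291  0.7462   +0.423  -0.024  +1.088  -0.294


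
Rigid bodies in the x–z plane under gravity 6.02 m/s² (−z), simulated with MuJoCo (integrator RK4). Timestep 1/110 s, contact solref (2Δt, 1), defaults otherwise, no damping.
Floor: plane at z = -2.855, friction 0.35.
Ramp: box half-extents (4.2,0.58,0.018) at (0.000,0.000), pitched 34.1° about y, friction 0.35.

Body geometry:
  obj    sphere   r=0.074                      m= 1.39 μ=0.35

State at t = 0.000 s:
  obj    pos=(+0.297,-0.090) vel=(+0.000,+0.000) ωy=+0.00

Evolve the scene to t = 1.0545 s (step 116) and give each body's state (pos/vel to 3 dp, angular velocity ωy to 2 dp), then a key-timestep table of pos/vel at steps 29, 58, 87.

State at t = 1.0545 s:
  obj    pos=(+1.407,-0.842) vel=(+2.105,-1.425) ωy=+34.34

Key-timestep trajectory:
   step    t(s)  obj.x    obj.z    obj.vx   obj.vz 
     29  0.2636   +0.366  -0.137  +0.527  -0.357
     58  0.5273   +0.575  -0.278  +1.053  -0.713
     87  0.7909   +0.922  -0.513  +1.579  -1.069


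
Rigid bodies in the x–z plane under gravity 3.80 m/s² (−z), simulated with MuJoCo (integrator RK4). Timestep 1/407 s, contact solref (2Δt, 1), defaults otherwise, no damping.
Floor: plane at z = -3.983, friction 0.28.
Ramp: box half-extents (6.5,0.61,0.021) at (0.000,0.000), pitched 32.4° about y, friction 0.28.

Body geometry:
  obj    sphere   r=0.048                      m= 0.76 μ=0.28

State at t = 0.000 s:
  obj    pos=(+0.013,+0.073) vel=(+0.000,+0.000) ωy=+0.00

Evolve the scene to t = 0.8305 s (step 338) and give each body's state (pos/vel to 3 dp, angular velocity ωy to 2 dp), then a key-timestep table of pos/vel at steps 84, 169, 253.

State at t = 0.8305 s:
  obj    pos=(+0.437,-0.195) vel=(+1.020,-0.647) ωy=+25.16

Key-timestep trajectory:
   step    t(s)  obj.x    obj.z    obj.vx   obj.vz 
     84  0.2064   +0.039  +0.057  +0.253  -0.161
    169  0.4152   +0.119  +0.006  +0.510  -0.324
    253  0.6216   +0.251  -0.077  +0.763  -0.484


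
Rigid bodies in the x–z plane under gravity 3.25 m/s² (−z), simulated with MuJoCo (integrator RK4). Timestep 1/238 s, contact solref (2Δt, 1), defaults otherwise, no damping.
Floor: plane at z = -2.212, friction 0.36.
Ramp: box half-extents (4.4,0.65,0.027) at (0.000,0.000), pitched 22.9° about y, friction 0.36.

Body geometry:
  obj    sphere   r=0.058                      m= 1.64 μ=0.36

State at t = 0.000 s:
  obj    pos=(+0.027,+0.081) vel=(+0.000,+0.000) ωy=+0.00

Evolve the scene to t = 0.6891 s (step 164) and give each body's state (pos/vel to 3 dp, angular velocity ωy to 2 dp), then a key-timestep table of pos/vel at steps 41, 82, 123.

State at t = 0.6891 s:
  obj    pos=(+0.225,-0.003) vel=(+0.573,-0.242) ωy=+10.73

Key-timestep trajectory:
   step    t(s)  obj.x    obj.z    obj.vx   obj.vz 
     41  0.1723   +0.039  +0.076  +0.143  -0.061
     82  0.3445   +0.076  +0.060  +0.287  -0.121
    123  0.5168   +0.138  +0.034  +0.430  -0.182


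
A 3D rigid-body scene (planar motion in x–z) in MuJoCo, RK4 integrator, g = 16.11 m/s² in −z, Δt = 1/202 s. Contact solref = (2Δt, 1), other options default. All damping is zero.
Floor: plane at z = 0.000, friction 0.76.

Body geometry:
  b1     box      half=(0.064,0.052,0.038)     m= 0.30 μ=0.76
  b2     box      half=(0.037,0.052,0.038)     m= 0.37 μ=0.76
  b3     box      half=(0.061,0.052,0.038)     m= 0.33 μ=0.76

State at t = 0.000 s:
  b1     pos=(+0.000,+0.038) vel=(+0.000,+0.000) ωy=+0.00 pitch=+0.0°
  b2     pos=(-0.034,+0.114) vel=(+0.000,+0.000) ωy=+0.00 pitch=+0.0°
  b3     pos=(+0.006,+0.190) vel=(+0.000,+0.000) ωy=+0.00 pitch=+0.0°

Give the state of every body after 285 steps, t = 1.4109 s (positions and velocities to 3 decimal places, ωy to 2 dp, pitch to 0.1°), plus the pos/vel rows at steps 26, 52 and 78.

State at t = 1.4109 s:
  b1     pos=(+0.000,+0.038) vel=(+0.000,+0.000) ωy=+0.00 pitch=+0.0°
  b2     pos=(-0.034,+0.114) vel=(+0.000,+0.000) ωy=+0.00 pitch=+0.0°
  b3     pos=(+0.152,+0.038) vel=(+0.000,+0.000) ωy=+0.00 pitch=+180.0°

Key-timestep trajectory:
   step    t(s)  b1.x    b1.z    b1.vx   b1.vz   b2.x    b2.z    b2.vx   b2.vz   b3.x    b3.z    b3.vx   b3.vz 
     26  0.1287   +0.000  +0.038  +0.000  +0.000   -0.034  +0.114  -0.001  +0.000   +0.012  +0.189  +0.120  -0.029
     52  0.2574   +0.000  +0.038  +0.000  +0.000   -0.034  +0.114  +0.000  +0.001   +0.043  +0.155  +0.317  -0.860
     78  0.3861   +0.000  +0.038  +0.000  +0.000   -0.034  +0.114  +0.000  +0.000   +0.130  +0.090  +0.724  -1.175


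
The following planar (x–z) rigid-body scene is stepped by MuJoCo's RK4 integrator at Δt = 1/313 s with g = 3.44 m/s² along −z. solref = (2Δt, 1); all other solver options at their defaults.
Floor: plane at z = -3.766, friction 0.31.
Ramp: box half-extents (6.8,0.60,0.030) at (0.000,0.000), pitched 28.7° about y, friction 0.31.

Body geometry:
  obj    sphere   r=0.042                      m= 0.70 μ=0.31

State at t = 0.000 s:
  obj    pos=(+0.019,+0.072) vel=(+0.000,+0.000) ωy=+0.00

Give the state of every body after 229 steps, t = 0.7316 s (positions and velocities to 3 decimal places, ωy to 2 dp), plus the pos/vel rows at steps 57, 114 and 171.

State at t = 0.7316 s:
  obj    pos=(+0.296,-0.080) vel=(+0.757,-0.415) ωy=+20.55

Key-timestep trajectory:
   step    t(s)  obj.x    obj.z    obj.vx   obj.vz 
     57  0.1821   +0.036  +0.062  +0.189  -0.103
    114  0.3642   +0.088  +0.034  +0.377  -0.206
    171  0.5463   +0.173  -0.013  +0.565  -0.310


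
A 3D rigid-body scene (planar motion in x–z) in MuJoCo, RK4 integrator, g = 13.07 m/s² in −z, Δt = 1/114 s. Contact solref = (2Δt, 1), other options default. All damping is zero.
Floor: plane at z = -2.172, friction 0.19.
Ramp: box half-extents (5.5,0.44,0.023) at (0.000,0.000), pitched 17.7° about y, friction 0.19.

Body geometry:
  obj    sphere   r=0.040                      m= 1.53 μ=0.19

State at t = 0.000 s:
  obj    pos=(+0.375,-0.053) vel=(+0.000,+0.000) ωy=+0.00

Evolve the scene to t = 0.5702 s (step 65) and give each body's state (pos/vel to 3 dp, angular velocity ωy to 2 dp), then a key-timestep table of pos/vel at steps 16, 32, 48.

State at t = 0.5702 s:
  obj    pos=(+0.814,-0.194) vel=(+1.542,-0.492) ωy=+40.43

Key-timestep trajectory:
   step    t(s)  obj.x    obj.z    obj.vx   obj.vz 
     16  0.1404   +0.402  -0.062  +0.379  -0.120
     32  0.2807   +0.481  -0.088  +0.759  -0.242
     48  0.4211   +0.615  -0.130  +1.138  -0.363


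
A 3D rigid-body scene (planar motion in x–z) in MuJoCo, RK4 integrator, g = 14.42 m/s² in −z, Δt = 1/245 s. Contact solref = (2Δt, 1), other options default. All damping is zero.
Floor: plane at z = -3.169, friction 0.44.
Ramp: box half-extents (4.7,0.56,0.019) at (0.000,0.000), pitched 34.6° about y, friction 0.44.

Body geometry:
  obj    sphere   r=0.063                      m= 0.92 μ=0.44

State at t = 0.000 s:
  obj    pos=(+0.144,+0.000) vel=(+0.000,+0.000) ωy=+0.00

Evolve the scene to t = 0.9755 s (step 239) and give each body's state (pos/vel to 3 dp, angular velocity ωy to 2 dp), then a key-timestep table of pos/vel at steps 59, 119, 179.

State at t = 0.9755 s:
  obj    pos=(+2.435,-1.580) vel=(+4.696,-3.240) ωy=+90.55

Key-timestep trajectory:
   step    t(s)  obj.x    obj.z    obj.vx   obj.vz 
     59  0.2408   +0.284  -0.096  +1.160  -0.800
    119  0.4857   +0.712  -0.392  +2.339  -1.613
    179  0.7306   +1.429  -0.886  +3.518  -2.427


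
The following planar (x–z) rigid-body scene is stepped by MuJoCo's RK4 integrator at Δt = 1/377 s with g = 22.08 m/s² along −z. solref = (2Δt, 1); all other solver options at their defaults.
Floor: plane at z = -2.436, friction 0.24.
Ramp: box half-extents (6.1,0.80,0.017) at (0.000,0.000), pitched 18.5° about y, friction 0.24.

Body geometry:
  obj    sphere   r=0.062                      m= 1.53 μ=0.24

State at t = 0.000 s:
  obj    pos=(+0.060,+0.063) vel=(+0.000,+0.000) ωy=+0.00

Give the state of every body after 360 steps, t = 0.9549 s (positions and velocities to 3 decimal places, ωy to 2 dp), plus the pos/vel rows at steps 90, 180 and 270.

State at t = 0.9549 s:
  obj    pos=(+2.224,-0.661) vel=(+4.532,-1.516) ωy=+77.07

Key-timestep trajectory:
   step    t(s)  obj.x    obj.z    obj.vx   obj.vz 
     90  0.2387   +0.195  +0.018  +1.133  -0.379
    180  0.4775   +0.601  -0.118  +2.266  -0.758
    270  0.7162   +1.277  -0.344  +3.399  -1.137


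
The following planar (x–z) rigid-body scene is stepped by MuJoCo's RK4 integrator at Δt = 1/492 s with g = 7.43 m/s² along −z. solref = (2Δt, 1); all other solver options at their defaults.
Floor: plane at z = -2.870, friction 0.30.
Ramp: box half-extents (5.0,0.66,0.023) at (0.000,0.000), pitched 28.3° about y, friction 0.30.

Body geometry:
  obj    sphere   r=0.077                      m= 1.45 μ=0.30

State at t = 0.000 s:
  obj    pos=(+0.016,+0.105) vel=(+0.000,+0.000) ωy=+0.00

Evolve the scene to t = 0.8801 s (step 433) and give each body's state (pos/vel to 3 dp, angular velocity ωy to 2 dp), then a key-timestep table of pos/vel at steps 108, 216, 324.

State at t = 0.8801 s:
  obj    pos=(+0.874,-0.357) vel=(+1.950,-1.050) ωy=+28.76

Key-timestep trajectory:
   step    t(s)  obj.x    obj.z    obj.vx   obj.vz 
    108  0.2195   +0.069  +0.076  +0.486  -0.262
    216  0.4390   +0.230  -0.010  +0.973  -0.524
    324  0.6585   +0.496  -0.154  +1.459  -0.786


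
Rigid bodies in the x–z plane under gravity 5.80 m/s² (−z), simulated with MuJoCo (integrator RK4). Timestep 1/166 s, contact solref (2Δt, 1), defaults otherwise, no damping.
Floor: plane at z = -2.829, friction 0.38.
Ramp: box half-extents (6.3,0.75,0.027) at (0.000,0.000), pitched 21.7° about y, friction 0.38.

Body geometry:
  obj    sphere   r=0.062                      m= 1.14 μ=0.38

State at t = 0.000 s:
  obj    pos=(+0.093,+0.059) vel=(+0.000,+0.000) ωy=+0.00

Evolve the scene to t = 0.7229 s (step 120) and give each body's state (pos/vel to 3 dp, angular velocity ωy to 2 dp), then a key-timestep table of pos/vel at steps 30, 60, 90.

State at t = 0.7229 s:
  obj    pos=(+0.465,-0.089) vel=(+1.029,-0.409) ωy=+17.85

Key-timestep trajectory:
   step    t(s)  obj.x    obj.z    obj.vx   obj.vz 
     30  0.1807   +0.116  +0.050  +0.257  -0.102
     60  0.3614   +0.186  +0.022  +0.515  -0.205
     90  0.5422   +0.302  -0.024  +0.772  -0.307


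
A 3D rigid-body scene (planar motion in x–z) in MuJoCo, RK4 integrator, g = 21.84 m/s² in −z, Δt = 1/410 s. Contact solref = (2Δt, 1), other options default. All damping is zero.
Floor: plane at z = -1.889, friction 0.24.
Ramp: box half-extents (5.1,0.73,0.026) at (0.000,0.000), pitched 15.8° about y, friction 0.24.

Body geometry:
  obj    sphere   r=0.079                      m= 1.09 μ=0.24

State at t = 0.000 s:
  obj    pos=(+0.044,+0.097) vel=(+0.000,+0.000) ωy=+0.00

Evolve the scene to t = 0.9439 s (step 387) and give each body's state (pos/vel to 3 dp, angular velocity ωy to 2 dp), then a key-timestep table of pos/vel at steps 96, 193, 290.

State at t = 0.9439 s:
  obj    pos=(+1.865,-0.419) vel=(+3.858,-1.092) ωy=+50.75

Key-timestep trajectory:
   step    t(s)  obj.x    obj.z    obj.vx   obj.vz 
     96  0.2341   +0.156  +0.065  +0.957  -0.271
    193  0.4707   +0.497  -0.031  +1.924  -0.544
    290  0.7073   +1.066  -0.193  +2.891  -0.818


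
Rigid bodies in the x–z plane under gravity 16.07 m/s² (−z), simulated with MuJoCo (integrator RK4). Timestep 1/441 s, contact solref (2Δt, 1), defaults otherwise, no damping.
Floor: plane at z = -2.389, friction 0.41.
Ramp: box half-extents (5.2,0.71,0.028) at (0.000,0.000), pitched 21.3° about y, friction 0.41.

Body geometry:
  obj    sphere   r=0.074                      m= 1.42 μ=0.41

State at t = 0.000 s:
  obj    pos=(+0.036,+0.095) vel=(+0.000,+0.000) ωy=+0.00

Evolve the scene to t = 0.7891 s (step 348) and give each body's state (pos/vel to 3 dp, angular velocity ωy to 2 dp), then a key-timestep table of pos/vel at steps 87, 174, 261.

State at t = 0.7891 s:
  obj    pos=(+1.246,-0.376) vel=(+3.066,-1.195) ωy=+44.46

Key-timestep trajectory:
   step    t(s)  obj.x    obj.z    obj.vx   obj.vz 
     87  0.1973   +0.112  +0.066  +0.766  -0.299
    174  0.3946   +0.339  -0.023  +1.533  -0.598
    261  0.5918   +0.717  -0.170  +2.299  -0.896


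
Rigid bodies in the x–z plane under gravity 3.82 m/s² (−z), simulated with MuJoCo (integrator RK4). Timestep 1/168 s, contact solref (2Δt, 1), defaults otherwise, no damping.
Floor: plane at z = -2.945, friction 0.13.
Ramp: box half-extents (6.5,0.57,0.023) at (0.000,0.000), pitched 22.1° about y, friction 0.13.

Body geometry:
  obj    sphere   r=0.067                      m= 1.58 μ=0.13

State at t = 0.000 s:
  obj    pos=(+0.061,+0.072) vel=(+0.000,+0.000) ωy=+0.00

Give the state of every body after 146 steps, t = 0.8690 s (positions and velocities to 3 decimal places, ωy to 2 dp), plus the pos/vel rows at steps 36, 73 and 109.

State at t = 0.8690 s:
  obj    pos=(+0.420,-0.074) vel=(+0.827,-0.336) ωy=+13.31

Key-timestep trajectory:
   step    t(s)  obj.x    obj.z    obj.vx   obj.vz 
     36  0.2143   +0.083  +0.063  +0.204  -0.083
     73  0.4345   +0.151  +0.036  +0.413  -0.168
    109  0.6488   +0.261  -0.009  +0.617  -0.251


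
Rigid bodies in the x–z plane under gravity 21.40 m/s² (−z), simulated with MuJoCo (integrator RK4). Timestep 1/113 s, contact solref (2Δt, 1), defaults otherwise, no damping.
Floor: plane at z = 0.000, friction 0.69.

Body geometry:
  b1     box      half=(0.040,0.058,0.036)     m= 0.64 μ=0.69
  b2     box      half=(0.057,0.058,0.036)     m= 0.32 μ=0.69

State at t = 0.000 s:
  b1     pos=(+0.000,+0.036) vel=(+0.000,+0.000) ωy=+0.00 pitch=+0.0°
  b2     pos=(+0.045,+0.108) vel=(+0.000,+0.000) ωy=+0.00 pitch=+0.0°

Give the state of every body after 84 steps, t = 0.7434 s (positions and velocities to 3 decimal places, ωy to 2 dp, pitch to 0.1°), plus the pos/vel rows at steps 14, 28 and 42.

State at t = 0.7434 s:
  b1     pos=(+0.000,+0.036) vel=(+0.000,+0.000) ωy=+0.00 pitch=+0.0°
  b2     pos=(+0.094,+0.057) vel=(+0.000,+0.000) ωy=+0.00 pitch=+90.0°

Key-timestep trajectory:
   step    t(s)  b1.x    b1.z    b1.vx   b1.vz   b2.x    b2.z    b2.vx   b2.vz 
     14  0.1239   +0.000  +0.036  -0.001  +0.001   +0.059  +0.103  +0.263  -0.193
     28  0.2478   +0.000  +0.036  +0.000  +0.000   +0.102  +0.058  +0.117  +0.173
     42  0.3717   +0.000  +0.036  +0.000  +0.000   +0.091  +0.057  +0.106  -0.025


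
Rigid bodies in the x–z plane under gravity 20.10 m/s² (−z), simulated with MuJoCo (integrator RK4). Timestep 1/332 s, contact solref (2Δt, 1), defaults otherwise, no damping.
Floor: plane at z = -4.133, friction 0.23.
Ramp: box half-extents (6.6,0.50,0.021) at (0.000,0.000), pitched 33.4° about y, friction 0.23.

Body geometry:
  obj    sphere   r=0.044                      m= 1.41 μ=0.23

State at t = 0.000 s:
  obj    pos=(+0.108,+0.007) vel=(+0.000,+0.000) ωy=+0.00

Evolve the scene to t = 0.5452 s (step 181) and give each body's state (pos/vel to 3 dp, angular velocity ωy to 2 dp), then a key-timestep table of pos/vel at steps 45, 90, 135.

State at t = 0.5452 s:
  obj    pos=(+1.089,-0.640) vel=(+3.598,-2.372) ωy=+97.89

Key-timestep trajectory:
   step    t(s)  obj.x    obj.z    obj.vx   obj.vz 
     45  0.1355   +0.169  -0.033  +0.895  -0.590
     90  0.2711   +0.350  -0.153  +1.789  -1.180
    135  0.4066   +0.654  -0.353  +2.683  -1.769


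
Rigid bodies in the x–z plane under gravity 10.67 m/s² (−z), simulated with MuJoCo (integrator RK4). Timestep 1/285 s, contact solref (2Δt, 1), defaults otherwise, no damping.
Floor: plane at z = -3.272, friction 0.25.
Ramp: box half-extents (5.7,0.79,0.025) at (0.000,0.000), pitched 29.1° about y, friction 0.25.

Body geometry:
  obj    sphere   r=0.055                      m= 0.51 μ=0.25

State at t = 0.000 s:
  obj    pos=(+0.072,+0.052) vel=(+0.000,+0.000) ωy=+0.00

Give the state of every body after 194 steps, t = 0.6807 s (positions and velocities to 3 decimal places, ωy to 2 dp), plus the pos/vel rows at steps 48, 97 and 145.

State at t = 0.6807 s:
  obj    pos=(+0.822,-0.366) vel=(+2.205,-1.227) ωy=+45.86

Key-timestep trajectory:
   step    t(s)  obj.x    obj.z    obj.vx   obj.vz 
     48  0.1684   +0.118  +0.026  +0.546  -0.304
     97  0.3404   +0.260  -0.053  +1.102  -0.614
    145  0.5088   +0.491  -0.182  +1.648  -0.917


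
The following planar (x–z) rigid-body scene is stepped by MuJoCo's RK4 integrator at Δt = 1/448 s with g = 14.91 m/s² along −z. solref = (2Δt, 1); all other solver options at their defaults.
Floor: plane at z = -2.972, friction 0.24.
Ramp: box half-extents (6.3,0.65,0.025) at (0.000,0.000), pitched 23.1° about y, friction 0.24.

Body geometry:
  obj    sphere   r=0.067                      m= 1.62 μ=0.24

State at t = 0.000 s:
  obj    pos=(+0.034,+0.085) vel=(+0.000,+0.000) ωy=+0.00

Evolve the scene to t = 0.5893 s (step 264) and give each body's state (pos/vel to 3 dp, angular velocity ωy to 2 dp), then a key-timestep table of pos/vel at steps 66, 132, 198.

State at t = 0.5893 s:
  obj    pos=(+0.702,-0.199) vel=(+2.265,-0.966) ωy=+36.75

Key-timestep trajectory:
   step    t(s)  obj.x    obj.z    obj.vx   obj.vz 
     66  0.1473   +0.076  +0.068  +0.566  -0.242
    132  0.2946   +0.201  +0.014  +1.132  -0.483
    198  0.4420   +0.410  -0.075  +1.699  -0.725


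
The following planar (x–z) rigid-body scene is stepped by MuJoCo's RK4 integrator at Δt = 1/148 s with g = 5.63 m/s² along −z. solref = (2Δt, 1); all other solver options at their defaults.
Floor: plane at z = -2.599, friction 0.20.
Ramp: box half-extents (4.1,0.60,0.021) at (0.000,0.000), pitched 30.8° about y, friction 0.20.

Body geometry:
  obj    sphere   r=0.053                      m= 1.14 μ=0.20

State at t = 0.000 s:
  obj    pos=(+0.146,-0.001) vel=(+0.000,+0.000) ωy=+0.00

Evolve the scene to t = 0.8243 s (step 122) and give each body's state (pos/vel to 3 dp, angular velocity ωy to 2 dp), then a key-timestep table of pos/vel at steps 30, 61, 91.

State at t = 0.8243 s:
  obj    pos=(+0.747,-0.359) vel=(+1.458,-0.869) ωy=+32.01

Key-timestep trajectory:
   step    t(s)  obj.x    obj.z    obj.vx   obj.vz 
     30  0.2027   +0.182  -0.023  +0.359  -0.214
     61  0.4122   +0.296  -0.091  +0.729  -0.435
     91  0.6149   +0.481  -0.200  +1.088  -0.648


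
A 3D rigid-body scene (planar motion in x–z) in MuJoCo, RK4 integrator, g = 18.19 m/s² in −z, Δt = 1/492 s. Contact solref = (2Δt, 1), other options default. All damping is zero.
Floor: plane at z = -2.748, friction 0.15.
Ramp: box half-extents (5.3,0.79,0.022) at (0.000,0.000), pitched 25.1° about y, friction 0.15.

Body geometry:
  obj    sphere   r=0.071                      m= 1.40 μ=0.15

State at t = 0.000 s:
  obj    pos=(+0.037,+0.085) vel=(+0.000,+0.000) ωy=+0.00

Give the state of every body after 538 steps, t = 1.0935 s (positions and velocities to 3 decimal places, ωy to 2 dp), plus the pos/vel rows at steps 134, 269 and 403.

State at t = 1.0935 s:
  obj    pos=(+3.021,-1.313) vel=(+5.458,-2.557) ωy=+84.88

Key-timestep trajectory:
   step    t(s)  obj.x    obj.z    obj.vx   obj.vz 
    134  0.2724   +0.222  -0.001  +1.360  -0.637
    269  0.5467   +0.783  -0.264  +2.729  -1.278
    403  0.8191   +1.712  -0.699  +4.088  -1.915


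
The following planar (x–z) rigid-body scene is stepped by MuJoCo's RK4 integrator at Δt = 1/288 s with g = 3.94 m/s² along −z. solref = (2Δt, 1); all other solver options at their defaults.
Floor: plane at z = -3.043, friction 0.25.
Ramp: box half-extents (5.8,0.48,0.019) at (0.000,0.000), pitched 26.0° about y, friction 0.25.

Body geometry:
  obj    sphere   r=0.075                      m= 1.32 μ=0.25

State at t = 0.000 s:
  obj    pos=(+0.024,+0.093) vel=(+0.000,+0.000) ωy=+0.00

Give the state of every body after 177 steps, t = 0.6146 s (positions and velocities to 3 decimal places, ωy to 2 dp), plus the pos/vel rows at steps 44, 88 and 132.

State at t = 0.6146 s:
  obj    pos=(+0.233,-0.009) vel=(+0.682,-0.332) ωy=+10.11

Key-timestep trajectory:
   step    t(s)  obj.x    obj.z    obj.vx   obj.vz 
     44  0.1528   +0.037  +0.087  +0.169  -0.083
     88  0.3056   +0.076  +0.068  +0.339  -0.165
    132  0.4583   +0.140  +0.036  +0.508  -0.248


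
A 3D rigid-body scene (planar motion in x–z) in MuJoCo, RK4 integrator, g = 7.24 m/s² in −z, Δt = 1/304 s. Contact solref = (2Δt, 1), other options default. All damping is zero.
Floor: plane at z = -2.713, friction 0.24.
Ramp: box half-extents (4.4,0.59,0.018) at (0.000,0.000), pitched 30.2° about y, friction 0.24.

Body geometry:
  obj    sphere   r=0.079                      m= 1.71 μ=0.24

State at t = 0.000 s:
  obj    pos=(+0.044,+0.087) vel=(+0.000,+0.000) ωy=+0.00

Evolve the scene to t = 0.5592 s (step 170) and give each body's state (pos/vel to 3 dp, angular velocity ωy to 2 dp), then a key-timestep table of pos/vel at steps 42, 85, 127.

State at t = 0.5592 s:
  obj    pos=(+0.396,-0.118) vel=(+1.257,-0.732) ωy=+18.41

Key-timestep trajectory:
   step    t(s)  obj.x    obj.z    obj.vx   obj.vz 
     42  0.1382   +0.065  +0.074  +0.311  -0.181
     85  0.2796   +0.132  +0.036  +0.629  -0.366
    127  0.4178   +0.240  -0.028  +0.939  -0.547


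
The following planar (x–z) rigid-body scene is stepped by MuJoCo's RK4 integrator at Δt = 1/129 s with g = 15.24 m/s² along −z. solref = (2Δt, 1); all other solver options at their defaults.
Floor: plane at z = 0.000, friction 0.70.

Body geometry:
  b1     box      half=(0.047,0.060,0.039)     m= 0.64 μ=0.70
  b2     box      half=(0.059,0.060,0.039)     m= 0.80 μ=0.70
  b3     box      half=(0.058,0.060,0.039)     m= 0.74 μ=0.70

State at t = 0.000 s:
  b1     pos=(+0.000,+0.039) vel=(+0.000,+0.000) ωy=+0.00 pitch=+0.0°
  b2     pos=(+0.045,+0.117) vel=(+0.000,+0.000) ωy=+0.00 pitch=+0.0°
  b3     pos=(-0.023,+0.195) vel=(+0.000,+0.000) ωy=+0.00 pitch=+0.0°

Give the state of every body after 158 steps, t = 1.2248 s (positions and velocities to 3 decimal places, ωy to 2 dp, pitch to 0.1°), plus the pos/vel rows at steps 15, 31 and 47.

State at t = 1.2248 s:
  b1     pos=(+0.000,+0.039) vel=(+0.000,+0.000) ωy=+0.00 pitch=+0.1°
  b2     pos=(+0.046,+0.117) vel=(+0.000,+0.000) ωy=+0.00 pitch=+0.4°
  b3     pos=(-0.159,+0.039) vel=(+0.000,+0.000) ωy=+0.00 pitch=+180.0°

Key-timestep trajectory:
   step    t(s)  b1.x    b1.z    b1.vx   b1.vz   b2.x    b2.z    b2.vx   b2.vz   b3.x    b3.z    b3.vx   b3.vz 
     15  0.1163   +0.000  +0.039  +0.001  +0.000   +0.045  +0.117  +0.003  +0.000   -0.036  +0.189  -0.242  -0.156
     31  0.2403   +0.000  +0.039  +0.001  +0.001   +0.046  +0.117  +0.005  +0.001   -0.085  +0.129  -0.710  -0.379
     47  0.3643   +0.000  +0.039  +0.000  +0.000   +0.046  +0.117  +0.000  +0.000   -0.162  +0.034  +0.082  +0.198


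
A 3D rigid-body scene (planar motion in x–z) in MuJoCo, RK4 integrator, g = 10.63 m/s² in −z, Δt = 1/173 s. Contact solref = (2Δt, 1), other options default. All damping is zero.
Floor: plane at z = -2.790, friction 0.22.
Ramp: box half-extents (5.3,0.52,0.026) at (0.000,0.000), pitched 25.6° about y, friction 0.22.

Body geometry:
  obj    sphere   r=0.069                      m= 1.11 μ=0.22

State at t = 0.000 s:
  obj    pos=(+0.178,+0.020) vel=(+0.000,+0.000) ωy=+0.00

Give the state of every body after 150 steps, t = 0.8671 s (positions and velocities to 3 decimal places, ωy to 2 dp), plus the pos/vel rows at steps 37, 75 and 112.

State at t = 0.8671 s:
  obj    pos=(+1.290,-0.513) vel=(+2.566,-1.229) ωy=+41.21

Key-timestep trajectory:
   step    t(s)  obj.x    obj.z    obj.vx   obj.vz 
     37  0.2139   +0.246  -0.012  +0.633  -0.303
     75  0.4335   +0.456  -0.113  +1.283  -0.615
    112  0.6474   +0.798  -0.277  +1.916  -0.918


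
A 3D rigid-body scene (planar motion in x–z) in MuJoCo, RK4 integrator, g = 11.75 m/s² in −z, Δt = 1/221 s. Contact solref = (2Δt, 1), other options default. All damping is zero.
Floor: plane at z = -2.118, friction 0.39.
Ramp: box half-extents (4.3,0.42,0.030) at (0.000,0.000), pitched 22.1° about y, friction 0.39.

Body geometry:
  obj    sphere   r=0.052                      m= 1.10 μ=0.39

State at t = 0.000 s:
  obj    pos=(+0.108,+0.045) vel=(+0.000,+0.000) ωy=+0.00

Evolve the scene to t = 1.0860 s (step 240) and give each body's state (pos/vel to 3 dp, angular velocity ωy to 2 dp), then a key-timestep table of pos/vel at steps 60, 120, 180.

State at t = 1.0860 s:
  obj    pos=(+1.833,-0.656) vel=(+3.177,-1.290) ωy=+65.93

Key-timestep trajectory:
   step    t(s)  obj.x    obj.z    obj.vx   obj.vz 
     60  0.2715   +0.216  +0.001  +0.794  -0.323
    120  0.5430   +0.539  -0.130  +1.589  -0.645
    180  0.8145   +1.078  -0.349  +2.383  -0.968


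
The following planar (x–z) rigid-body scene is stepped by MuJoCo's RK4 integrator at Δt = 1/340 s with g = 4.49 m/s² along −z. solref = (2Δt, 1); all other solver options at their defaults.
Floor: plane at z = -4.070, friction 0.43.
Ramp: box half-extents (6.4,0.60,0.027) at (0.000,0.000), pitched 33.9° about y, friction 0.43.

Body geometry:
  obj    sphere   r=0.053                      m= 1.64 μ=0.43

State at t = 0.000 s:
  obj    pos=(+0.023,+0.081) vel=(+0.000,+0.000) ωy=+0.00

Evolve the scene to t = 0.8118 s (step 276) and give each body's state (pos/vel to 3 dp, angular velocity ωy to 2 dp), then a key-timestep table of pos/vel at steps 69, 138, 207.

State at t = 0.8118 s:
  obj    pos=(+0.512,-0.248) vel=(+1.205,-0.810) ωy=+27.39

Key-timestep trajectory:
   step    t(s)  obj.x    obj.z    obj.vx   obj.vz 
     69  0.2029   +0.054  +0.060  +0.301  -0.203
    138  0.4059   +0.145  -0.001  +0.603  -0.405
    207  0.6088   +0.298  -0.104  +0.904  -0.607


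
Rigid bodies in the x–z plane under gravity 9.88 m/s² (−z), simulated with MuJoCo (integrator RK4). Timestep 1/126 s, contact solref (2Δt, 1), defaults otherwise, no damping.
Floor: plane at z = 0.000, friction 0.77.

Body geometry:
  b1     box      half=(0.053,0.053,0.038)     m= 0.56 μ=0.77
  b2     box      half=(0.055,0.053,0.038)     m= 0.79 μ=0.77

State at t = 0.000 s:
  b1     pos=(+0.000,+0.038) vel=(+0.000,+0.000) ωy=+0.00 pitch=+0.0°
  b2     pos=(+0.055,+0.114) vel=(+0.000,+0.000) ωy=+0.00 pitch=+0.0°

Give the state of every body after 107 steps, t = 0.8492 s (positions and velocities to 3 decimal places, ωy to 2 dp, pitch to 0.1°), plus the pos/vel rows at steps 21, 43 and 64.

State at t = 0.8492 s:
  b1     pos=(+0.000,+0.038) vel=(+0.000,+0.000) ωy=+0.00 pitch=+0.0°
  b2     pos=(+0.104,+0.055) vel=(+0.000,+0.000) ωy=+0.00 pitch=+90.0°

Key-timestep trajectory:
   step    t(s)  b1.x    b1.z    b1.vx   b1.vz   b2.x    b2.z    b2.vx   b2.vz 
     21  0.1667   +0.000  +0.038  +0.000  +0.000   +0.060  +0.113  +0.078  -0.015
     43  0.3413   +0.000  +0.038  +0.000  +0.000   +0.092  +0.083  +0.255  -0.636
     64  0.5079   +0.000  +0.038  +0.000  +0.000   +0.106  +0.056  -0.177  -0.111


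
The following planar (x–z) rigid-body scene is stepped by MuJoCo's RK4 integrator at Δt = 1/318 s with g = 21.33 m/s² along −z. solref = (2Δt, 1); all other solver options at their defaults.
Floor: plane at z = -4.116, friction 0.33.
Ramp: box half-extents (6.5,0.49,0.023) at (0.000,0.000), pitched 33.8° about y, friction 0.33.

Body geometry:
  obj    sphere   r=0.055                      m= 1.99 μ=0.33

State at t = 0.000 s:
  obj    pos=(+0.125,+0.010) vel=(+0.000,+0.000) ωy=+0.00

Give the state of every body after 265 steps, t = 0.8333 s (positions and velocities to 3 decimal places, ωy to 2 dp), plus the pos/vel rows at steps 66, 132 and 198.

State at t = 0.8333 s:
  obj    pos=(+2.571,-1.627) vel=(+5.869,-3.929) ωy=+128.40

Key-timestep trajectory:
   step    t(s)  obj.x    obj.z    obj.vx   obj.vz 
     66  0.2075   +0.277  -0.091  +1.462  -0.979
    132  0.4151   +0.732  -0.396  +2.924  -1.957
    198  0.6226   +1.491  -0.904  +4.386  -2.936


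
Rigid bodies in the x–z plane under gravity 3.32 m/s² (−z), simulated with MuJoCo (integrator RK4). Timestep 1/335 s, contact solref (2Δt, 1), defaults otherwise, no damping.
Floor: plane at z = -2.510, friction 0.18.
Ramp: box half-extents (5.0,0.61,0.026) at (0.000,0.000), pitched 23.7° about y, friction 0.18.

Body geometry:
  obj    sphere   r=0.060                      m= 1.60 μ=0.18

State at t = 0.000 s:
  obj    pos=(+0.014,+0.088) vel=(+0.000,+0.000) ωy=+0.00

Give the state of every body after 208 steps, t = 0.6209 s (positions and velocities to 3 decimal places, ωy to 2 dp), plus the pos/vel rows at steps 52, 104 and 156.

State at t = 0.6209 s:
  obj    pos=(+0.182,+0.014) vel=(+0.542,-0.238) ωy=+9.86

Key-timestep trajectory:
   step    t(s)  obj.x    obj.z    obj.vx   obj.vz 
     52  0.1552   +0.024  +0.083  +0.136  -0.059
    104  0.3104   +0.056  +0.069  +0.271  -0.119
    156  0.4657   +0.109  +0.046  +0.406  -0.178


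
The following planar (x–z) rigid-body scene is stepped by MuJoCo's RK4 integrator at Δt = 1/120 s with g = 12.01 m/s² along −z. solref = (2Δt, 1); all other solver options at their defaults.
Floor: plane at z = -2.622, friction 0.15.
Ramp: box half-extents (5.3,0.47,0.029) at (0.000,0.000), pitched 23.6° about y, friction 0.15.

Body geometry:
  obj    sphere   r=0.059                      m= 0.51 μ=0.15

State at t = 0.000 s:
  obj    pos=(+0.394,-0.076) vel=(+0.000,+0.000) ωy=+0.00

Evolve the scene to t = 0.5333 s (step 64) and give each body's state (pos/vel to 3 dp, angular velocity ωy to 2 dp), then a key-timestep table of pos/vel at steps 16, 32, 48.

State at t = 0.5333 s:
  obj    pos=(+0.842,-0.272) vel=(+1.679,-0.734) ωy=+31.02

Key-timestep trajectory:
   step    t(s)  obj.x    obj.z    obj.vx   obj.vz 
     16  0.1333   +0.422  -0.088  +0.420  -0.183
     32  0.2667   +0.506  -0.125  +0.840  -0.367
     48  0.4000   +0.646  -0.186  +1.259  -0.550


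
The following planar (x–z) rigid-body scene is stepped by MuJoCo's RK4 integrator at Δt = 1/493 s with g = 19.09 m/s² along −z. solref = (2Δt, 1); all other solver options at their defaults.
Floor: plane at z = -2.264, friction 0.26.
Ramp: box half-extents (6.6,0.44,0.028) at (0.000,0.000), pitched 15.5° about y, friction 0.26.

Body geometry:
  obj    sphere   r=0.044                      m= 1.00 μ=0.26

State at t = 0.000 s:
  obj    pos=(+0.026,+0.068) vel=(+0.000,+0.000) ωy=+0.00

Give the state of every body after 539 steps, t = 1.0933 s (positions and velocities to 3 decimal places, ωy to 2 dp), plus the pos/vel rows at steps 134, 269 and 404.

State at t = 1.0933 s:
  obj    pos=(+2.125,-0.514) vel=(+3.839,-1.065) ωy=+90.54

Key-timestep trajectory:
   step    t(s)  obj.x    obj.z    obj.vx   obj.vz 
    134  0.2718   +0.156  +0.032  +0.954  -0.265
    269  0.5456   +0.549  -0.077  +1.916  -0.531
    404  0.8195   +1.205  -0.259  +2.878  -0.798


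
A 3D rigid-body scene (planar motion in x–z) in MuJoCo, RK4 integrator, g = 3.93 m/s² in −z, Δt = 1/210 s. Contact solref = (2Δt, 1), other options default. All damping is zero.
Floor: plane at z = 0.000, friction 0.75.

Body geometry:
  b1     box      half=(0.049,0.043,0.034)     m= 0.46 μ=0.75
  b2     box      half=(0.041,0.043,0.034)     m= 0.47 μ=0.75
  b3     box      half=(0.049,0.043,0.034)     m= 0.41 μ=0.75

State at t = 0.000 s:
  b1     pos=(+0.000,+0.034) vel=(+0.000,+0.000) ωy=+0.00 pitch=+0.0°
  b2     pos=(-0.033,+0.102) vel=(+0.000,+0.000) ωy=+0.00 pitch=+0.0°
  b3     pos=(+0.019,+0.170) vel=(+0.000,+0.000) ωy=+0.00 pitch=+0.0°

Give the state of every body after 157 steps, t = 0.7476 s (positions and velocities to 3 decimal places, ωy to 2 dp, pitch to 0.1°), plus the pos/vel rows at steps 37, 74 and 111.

State at t = 0.7476 s:
  b1     pos=(+0.000,+0.034) vel=(+0.000,+0.000) ωy=+0.00 pitch=+0.0°
  b2     pos=(-0.033,+0.102) vel=(+0.000,+0.000) ωy=+0.00 pitch=+0.0°
  b3     pos=(+0.139,+0.034) vel=(+0.000,+0.000) ωy=+0.00 pitch=+180.0°

Key-timestep trajectory:
   step    t(s)  b1.x    b1.z    b1.vx   b1.vz   b2.x    b2.z    b2.vx   b2.vz   b3.x    b3.z    b3.vx   b3.vz 
     37  0.1762   +0.000  +0.034  +0.000  +0.000   -0.033  +0.102  +0.000  +0.000   +0.029  +0.165  +0.117  -0.083
     74  0.3524   +0.000  +0.034  +0.000  +0.001   -0.033  +0.102  -0.001  +0.000   +0.057  +0.121  +0.330  -0.105
    111  0.5286   +0.000  +0.034  +0.000  +0.000   -0.033  +0.102  +0.000  +0.000   +0.118  +0.062  +0.350  -0.657


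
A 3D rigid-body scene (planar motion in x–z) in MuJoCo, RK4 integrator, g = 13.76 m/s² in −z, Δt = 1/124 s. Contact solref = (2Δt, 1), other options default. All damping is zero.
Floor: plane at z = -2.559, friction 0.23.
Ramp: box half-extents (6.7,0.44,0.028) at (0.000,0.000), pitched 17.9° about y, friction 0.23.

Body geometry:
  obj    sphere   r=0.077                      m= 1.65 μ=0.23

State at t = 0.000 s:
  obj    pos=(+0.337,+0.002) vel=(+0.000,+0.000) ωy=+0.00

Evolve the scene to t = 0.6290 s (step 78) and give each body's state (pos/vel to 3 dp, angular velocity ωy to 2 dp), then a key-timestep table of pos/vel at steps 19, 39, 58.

State at t = 0.6290 s:
  obj    pos=(+0.906,-0.182) vel=(+1.808,-0.584) ωy=+24.67

Key-timestep trajectory:
   step    t(s)  obj.x    obj.z    obj.vx   obj.vz 
     19  0.1532   +0.371  -0.009  +0.441  -0.142
     39  0.3145   +0.479  -0.044  +0.904  -0.292
     58  0.4677   +0.651  -0.100  +1.345  -0.434


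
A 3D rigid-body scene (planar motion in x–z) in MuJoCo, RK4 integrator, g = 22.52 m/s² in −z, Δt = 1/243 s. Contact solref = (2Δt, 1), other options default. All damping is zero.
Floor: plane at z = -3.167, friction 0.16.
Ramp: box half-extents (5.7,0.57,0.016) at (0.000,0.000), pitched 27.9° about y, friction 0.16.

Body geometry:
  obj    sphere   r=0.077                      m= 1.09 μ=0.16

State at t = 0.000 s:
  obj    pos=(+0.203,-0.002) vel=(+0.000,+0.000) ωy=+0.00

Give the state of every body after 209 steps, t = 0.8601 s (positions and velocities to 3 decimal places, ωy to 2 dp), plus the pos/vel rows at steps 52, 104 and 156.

State at t = 0.8601 s:
  obj    pos=(+2.664,-1.305) vel=(+5.722,-3.030) ωy=+84.05

Key-timestep trajectory:
   step    t(s)  obj.x    obj.z    obj.vx   obj.vz 
     52  0.2140   +0.355  -0.083  +1.424  -0.754
    104  0.4280   +0.812  -0.325  +2.848  -1.508
    156  0.6420   +1.574  -0.728  +4.271  -2.261
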